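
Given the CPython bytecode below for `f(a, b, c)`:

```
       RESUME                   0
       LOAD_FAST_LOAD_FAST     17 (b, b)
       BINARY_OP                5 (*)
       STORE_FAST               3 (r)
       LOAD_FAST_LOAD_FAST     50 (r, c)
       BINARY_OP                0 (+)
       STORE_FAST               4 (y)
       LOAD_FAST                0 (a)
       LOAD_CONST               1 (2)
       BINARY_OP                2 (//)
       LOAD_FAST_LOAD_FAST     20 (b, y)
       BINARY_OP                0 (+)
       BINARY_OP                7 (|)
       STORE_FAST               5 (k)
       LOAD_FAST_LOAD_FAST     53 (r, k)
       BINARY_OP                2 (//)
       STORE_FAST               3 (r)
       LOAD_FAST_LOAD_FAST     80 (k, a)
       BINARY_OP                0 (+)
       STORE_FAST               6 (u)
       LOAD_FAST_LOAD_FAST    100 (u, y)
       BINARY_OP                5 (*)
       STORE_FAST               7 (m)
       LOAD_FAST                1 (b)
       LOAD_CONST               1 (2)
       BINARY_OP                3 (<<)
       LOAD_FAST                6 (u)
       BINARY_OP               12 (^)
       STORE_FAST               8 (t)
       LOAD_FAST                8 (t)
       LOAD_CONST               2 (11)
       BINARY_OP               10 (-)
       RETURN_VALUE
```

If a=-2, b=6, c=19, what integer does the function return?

LOAD_FAST_LOAD_FAST b,b → push 6,6. Stack: [6, 6]
BINARY_OP * → 6 * 6 = 36. Stack: [36]
STORE_FAST r → r=36. Stack: []
LOAD_FAST_LOAD_FAST r,c → push 36,19. Stack: [36, 19]
BINARY_OP + → 36 + 19 = 55. Stack: [55]
STORE_FAST y → y=55. Stack: []
LOAD_FAST a → push -2. Stack: [-2]
LOAD_CONST → push 2. Stack: [-2, 2]
BINARY_OP // → -2 // 2 = -1. Stack: [-1]
LOAD_FAST_LOAD_FAST b,y → push 6,55. Stack: [-1, 6, 55]
BINARY_OP + → 6 + 55 = 61. Stack: [-1, 61]
BINARY_OP | → -1 | 61 = -1. Stack: [-1]
STORE_FAST k → k=-1. Stack: []
LOAD_FAST_LOAD_FAST r,k → push 36,-1. Stack: [36, -1]
BINARY_OP // → 36 // -1 = -36. Stack: [-36]
STORE_FAST r → r=-36. Stack: []
LOAD_FAST_LOAD_FAST k,a → push -1,-2. Stack: [-1, -2]
BINARY_OP + → -1 + -2 = -3. Stack: [-3]
STORE_FAST u → u=-3. Stack: []
LOAD_FAST_LOAD_FAST u,y → push -3,55. Stack: [-3, 55]
BINARY_OP * → -3 * 55 = -165. Stack: [-165]
STORE_FAST m → m=-165. Stack: []
LOAD_FAST b → push 6. Stack: [6]
LOAD_CONST → push 2. Stack: [6, 2]
BINARY_OP << → 6 << 2 = 24. Stack: [24]
LOAD_FAST u → push -3. Stack: [24, -3]
BINARY_OP ^ → 24 ^ -3 = -27. Stack: [-27]
STORE_FAST t → t=-27. Stack: []
LOAD_FAST t → push -27. Stack: [-27]
LOAD_CONST → push 11. Stack: [-27, 11]
BINARY_OP - → -27 - 11 = -38. Stack: [-38]
RETURN_VALUE → return -38.

-38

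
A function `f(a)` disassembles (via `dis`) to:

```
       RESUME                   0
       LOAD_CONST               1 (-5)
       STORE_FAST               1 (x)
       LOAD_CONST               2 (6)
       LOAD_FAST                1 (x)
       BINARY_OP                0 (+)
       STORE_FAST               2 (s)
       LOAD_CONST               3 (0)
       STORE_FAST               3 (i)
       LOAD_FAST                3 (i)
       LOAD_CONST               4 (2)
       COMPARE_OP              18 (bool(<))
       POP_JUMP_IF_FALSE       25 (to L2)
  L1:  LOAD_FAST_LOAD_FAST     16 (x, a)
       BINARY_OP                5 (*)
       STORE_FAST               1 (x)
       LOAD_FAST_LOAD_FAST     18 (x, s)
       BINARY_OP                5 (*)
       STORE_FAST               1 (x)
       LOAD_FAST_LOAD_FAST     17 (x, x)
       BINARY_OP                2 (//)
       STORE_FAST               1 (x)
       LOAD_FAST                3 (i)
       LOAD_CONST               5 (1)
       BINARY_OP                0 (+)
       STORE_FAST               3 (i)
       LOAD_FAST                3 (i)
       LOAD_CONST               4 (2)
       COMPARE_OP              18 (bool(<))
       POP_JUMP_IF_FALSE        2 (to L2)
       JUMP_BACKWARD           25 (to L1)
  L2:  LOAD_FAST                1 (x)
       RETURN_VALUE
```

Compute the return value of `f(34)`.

LOAD_CONST → push -5. Stack: [-5]
STORE_FAST x → x=-5. Stack: []
LOAD_CONST → push 6. Stack: [6]
LOAD_FAST x → push -5. Stack: [6, -5]
BINARY_OP + → 6 + -5 = 1. Stack: [1]
STORE_FAST s → s=1. Stack: []
LOAD_CONST → push 0. Stack: [0]
STORE_FAST i → i=0. Stack: []
LOAD_FAST i → push 0. Stack: [0]
LOAD_CONST → push 2. Stack: [0, 2]
COMPARE_OP bool(<) → 0 vs 2 = True. Stack: [True]
POP_JUMP_IF_FALSE → pop True; no jump. Stack: []
LOAD_FAST_LOAD_FAST x,a → push -5,34. Stack: [-5, 34]
BINARY_OP * → -5 * 34 = -170. Stack: [-170]
STORE_FAST x → x=-170. Stack: []
LOAD_FAST_LOAD_FAST x,s → push -170,1. Stack: [-170, 1]
BINARY_OP * → -170 * 1 = -170. Stack: [-170]
STORE_FAST x → x=-170. Stack: []
LOAD_FAST_LOAD_FAST x,x → push -170,-170. Stack: [-170, -170]
BINARY_OP // → -170 // -170 = 1. Stack: [1]
STORE_FAST x → x=1. Stack: []
LOAD_FAST i → push 0. Stack: [0]
LOAD_CONST → push 1. Stack: [0, 1]
BINARY_OP + → 0 + 1 = 1. Stack: [1]
STORE_FAST i → i=1. Stack: []
LOAD_FAST i → push 1. Stack: [1]
LOAD_CONST → push 2. Stack: [1, 2]
COMPARE_OP bool(<) → 1 vs 2 = True. Stack: [True]
POP_JUMP_IF_FALSE → pop True; no jump. Stack: []
LOAD_FAST_LOAD_FAST x,a → push 1,34. Stack: [1, 34]
BINARY_OP * → 1 * 34 = 34. Stack: [34]
STORE_FAST x → x=34. Stack: []
LOAD_FAST_LOAD_FAST x,s → push 34,1. Stack: [34, 1]
BINARY_OP * → 34 * 1 = 34. Stack: [34]
STORE_FAST x → x=34. Stack: []
LOAD_FAST_LOAD_FAST x,x → push 34,34. Stack: [34, 34]
BINARY_OP // → 34 // 34 = 1. Stack: [1]
STORE_FAST x → x=1. Stack: []
LOAD_FAST i → push 1. Stack: [1]
LOAD_CONST → push 1. Stack: [1, 1]
BINARY_OP + → 1 + 1 = 2. Stack: [2]
STORE_FAST i → i=2. Stack: []
LOAD_FAST i → push 2. Stack: [2]
LOAD_CONST → push 2. Stack: [2, 2]
COMPARE_OP bool(<) → 2 vs 2 = False. Stack: [False]
POP_JUMP_IF_FALSE → pop False; jump. Stack: []
LOAD_FAST x → push 1. Stack: [1]
RETURN_VALUE → return 1.

1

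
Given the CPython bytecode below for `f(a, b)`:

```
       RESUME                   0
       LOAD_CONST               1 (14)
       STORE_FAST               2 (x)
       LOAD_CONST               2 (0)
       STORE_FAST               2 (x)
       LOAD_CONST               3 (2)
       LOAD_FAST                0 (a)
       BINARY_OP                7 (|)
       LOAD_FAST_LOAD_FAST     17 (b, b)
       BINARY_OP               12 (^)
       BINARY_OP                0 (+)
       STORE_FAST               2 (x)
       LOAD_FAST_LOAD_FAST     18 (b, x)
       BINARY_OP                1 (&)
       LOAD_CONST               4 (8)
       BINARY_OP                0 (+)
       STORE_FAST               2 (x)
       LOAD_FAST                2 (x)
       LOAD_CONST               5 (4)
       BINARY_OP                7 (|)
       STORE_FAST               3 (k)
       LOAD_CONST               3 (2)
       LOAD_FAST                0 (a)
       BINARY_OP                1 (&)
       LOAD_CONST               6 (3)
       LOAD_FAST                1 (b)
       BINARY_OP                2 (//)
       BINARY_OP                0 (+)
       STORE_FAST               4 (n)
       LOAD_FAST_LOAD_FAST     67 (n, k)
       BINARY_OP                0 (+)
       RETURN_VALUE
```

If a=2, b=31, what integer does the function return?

LOAD_CONST → push 14. Stack: [14]
STORE_FAST x → x=14. Stack: []
LOAD_CONST → push 0. Stack: [0]
STORE_FAST x → x=0. Stack: []
LOAD_CONST → push 2. Stack: [2]
LOAD_FAST a → push 2. Stack: [2, 2]
BINARY_OP | → 2 | 2 = 2. Stack: [2]
LOAD_FAST_LOAD_FAST b,b → push 31,31. Stack: [2, 31, 31]
BINARY_OP ^ → 31 ^ 31 = 0. Stack: [2, 0]
BINARY_OP + → 2 + 0 = 2. Stack: [2]
STORE_FAST x → x=2. Stack: []
LOAD_FAST_LOAD_FAST b,x → push 31,2. Stack: [31, 2]
BINARY_OP & → 31 & 2 = 2. Stack: [2]
LOAD_CONST → push 8. Stack: [2, 8]
BINARY_OP + → 2 + 8 = 10. Stack: [10]
STORE_FAST x → x=10. Stack: []
LOAD_FAST x → push 10. Stack: [10]
LOAD_CONST → push 4. Stack: [10, 4]
BINARY_OP | → 10 | 4 = 14. Stack: [14]
STORE_FAST k → k=14. Stack: []
LOAD_CONST → push 2. Stack: [2]
LOAD_FAST a → push 2. Stack: [2, 2]
BINARY_OP & → 2 & 2 = 2. Stack: [2]
LOAD_CONST → push 3. Stack: [2, 3]
LOAD_FAST b → push 31. Stack: [2, 3, 31]
BINARY_OP // → 3 // 31 = 0. Stack: [2, 0]
BINARY_OP + → 2 + 0 = 2. Stack: [2]
STORE_FAST n → n=2. Stack: []
LOAD_FAST_LOAD_FAST n,k → push 2,14. Stack: [2, 14]
BINARY_OP + → 2 + 14 = 16. Stack: [16]
RETURN_VALUE → return 16.

16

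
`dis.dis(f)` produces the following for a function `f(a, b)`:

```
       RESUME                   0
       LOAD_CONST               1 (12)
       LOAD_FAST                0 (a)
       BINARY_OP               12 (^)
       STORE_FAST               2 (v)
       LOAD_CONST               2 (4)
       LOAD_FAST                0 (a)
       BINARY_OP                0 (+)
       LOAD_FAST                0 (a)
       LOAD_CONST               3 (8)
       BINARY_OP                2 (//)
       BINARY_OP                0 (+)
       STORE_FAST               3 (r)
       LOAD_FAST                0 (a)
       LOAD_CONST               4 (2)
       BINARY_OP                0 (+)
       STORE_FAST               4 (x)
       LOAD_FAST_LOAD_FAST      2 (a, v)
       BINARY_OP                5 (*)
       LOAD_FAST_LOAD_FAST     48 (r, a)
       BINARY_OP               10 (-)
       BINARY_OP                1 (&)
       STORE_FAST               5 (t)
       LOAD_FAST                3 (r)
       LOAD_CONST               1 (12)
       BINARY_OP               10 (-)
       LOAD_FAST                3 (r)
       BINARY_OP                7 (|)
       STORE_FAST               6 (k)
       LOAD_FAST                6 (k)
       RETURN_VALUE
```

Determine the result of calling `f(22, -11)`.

28

LOAD_CONST → push 12. Stack: [12]
LOAD_FAST a → push 22. Stack: [12, 22]
BINARY_OP ^ → 12 ^ 22 = 26. Stack: [26]
STORE_FAST v → v=26. Stack: []
LOAD_CONST → push 4. Stack: [4]
LOAD_FAST a → push 22. Stack: [4, 22]
BINARY_OP + → 4 + 22 = 26. Stack: [26]
LOAD_FAST a → push 22. Stack: [26, 22]
LOAD_CONST → push 8. Stack: [26, 22, 8]
BINARY_OP // → 22 // 8 = 2. Stack: [26, 2]
BINARY_OP + → 26 + 2 = 28. Stack: [28]
STORE_FAST r → r=28. Stack: []
LOAD_FAST a → push 22. Stack: [22]
LOAD_CONST → push 2. Stack: [22, 2]
BINARY_OP + → 22 + 2 = 24. Stack: [24]
STORE_FAST x → x=24. Stack: []
LOAD_FAST_LOAD_FAST a,v → push 22,26. Stack: [22, 26]
BINARY_OP * → 22 * 26 = 572. Stack: [572]
LOAD_FAST_LOAD_FAST r,a → push 28,22. Stack: [572, 28, 22]
BINARY_OP - → 28 - 22 = 6. Stack: [572, 6]
BINARY_OP & → 572 & 6 = 4. Stack: [4]
STORE_FAST t → t=4. Stack: []
LOAD_FAST r → push 28. Stack: [28]
LOAD_CONST → push 12. Stack: [28, 12]
BINARY_OP - → 28 - 12 = 16. Stack: [16]
LOAD_FAST r → push 28. Stack: [16, 28]
BINARY_OP | → 16 | 28 = 28. Stack: [28]
STORE_FAST k → k=28. Stack: []
LOAD_FAST k → push 28. Stack: [28]
RETURN_VALUE → return 28.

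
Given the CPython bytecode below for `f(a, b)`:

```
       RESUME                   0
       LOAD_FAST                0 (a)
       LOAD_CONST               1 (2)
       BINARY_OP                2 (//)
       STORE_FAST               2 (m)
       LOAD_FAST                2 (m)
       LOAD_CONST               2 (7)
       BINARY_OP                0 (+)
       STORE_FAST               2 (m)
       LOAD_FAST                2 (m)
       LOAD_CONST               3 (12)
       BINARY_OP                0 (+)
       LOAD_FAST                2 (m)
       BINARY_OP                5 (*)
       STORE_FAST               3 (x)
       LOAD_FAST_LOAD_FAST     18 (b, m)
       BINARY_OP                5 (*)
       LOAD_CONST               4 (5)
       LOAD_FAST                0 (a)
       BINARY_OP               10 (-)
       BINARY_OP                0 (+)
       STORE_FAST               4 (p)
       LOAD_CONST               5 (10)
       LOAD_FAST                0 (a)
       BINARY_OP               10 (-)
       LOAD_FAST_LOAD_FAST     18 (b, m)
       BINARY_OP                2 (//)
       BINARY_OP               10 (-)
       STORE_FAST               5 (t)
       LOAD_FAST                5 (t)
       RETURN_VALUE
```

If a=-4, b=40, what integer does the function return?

6

LOAD_FAST a → push -4. Stack: [-4]
LOAD_CONST → push 2. Stack: [-4, 2]
BINARY_OP // → -4 // 2 = -2. Stack: [-2]
STORE_FAST m → m=-2. Stack: []
LOAD_FAST m → push -2. Stack: [-2]
LOAD_CONST → push 7. Stack: [-2, 7]
BINARY_OP + → -2 + 7 = 5. Stack: [5]
STORE_FAST m → m=5. Stack: []
LOAD_FAST m → push 5. Stack: [5]
LOAD_CONST → push 12. Stack: [5, 12]
BINARY_OP + → 5 + 12 = 17. Stack: [17]
LOAD_FAST m → push 5. Stack: [17, 5]
BINARY_OP * → 17 * 5 = 85. Stack: [85]
STORE_FAST x → x=85. Stack: []
LOAD_FAST_LOAD_FAST b,m → push 40,5. Stack: [40, 5]
BINARY_OP * → 40 * 5 = 200. Stack: [200]
LOAD_CONST → push 5. Stack: [200, 5]
LOAD_FAST a → push -4. Stack: [200, 5, -4]
BINARY_OP - → 5 - -4 = 9. Stack: [200, 9]
BINARY_OP + → 200 + 9 = 209. Stack: [209]
STORE_FAST p → p=209. Stack: []
LOAD_CONST → push 10. Stack: [10]
LOAD_FAST a → push -4. Stack: [10, -4]
BINARY_OP - → 10 - -4 = 14. Stack: [14]
LOAD_FAST_LOAD_FAST b,m → push 40,5. Stack: [14, 40, 5]
BINARY_OP // → 40 // 5 = 8. Stack: [14, 8]
BINARY_OP - → 14 - 8 = 6. Stack: [6]
STORE_FAST t → t=6. Stack: []
LOAD_FAST t → push 6. Stack: [6]
RETURN_VALUE → return 6.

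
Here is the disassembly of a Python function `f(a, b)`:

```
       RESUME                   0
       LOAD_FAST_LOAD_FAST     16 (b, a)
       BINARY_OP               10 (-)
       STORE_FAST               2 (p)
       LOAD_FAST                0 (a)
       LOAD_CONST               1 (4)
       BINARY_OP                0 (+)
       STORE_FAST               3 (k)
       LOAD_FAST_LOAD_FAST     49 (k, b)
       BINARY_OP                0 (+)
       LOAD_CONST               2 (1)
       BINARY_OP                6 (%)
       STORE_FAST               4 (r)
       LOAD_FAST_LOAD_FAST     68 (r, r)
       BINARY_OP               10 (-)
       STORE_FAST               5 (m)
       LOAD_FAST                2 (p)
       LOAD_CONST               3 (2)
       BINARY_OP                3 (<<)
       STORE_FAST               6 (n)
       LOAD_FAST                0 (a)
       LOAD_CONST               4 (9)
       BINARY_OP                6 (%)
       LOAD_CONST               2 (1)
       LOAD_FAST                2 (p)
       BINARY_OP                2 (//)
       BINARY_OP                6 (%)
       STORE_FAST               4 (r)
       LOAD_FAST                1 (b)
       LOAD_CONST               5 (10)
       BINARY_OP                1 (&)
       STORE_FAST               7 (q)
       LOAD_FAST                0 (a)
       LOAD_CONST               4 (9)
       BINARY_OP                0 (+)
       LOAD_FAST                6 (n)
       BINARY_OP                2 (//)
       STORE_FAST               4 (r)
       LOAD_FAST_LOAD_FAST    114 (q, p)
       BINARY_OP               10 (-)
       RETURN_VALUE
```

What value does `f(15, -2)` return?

LOAD_FAST_LOAD_FAST b,a → push -2,15. Stack: [-2, 15]
BINARY_OP - → -2 - 15 = -17. Stack: [-17]
STORE_FAST p → p=-17. Stack: []
LOAD_FAST a → push 15. Stack: [15]
LOAD_CONST → push 4. Stack: [15, 4]
BINARY_OP + → 15 + 4 = 19. Stack: [19]
STORE_FAST k → k=19. Stack: []
LOAD_FAST_LOAD_FAST k,b → push 19,-2. Stack: [19, -2]
BINARY_OP + → 19 + -2 = 17. Stack: [17]
LOAD_CONST → push 1. Stack: [17, 1]
BINARY_OP % → 17 % 1 = 0. Stack: [0]
STORE_FAST r → r=0. Stack: []
LOAD_FAST_LOAD_FAST r,r → push 0,0. Stack: [0, 0]
BINARY_OP - → 0 - 0 = 0. Stack: [0]
STORE_FAST m → m=0. Stack: []
LOAD_FAST p → push -17. Stack: [-17]
LOAD_CONST → push 2. Stack: [-17, 2]
BINARY_OP << → -17 << 2 = -68. Stack: [-68]
STORE_FAST n → n=-68. Stack: []
LOAD_FAST a → push 15. Stack: [15]
LOAD_CONST → push 9. Stack: [15, 9]
BINARY_OP % → 15 % 9 = 6. Stack: [6]
LOAD_CONST → push 1. Stack: [6, 1]
LOAD_FAST p → push -17. Stack: [6, 1, -17]
BINARY_OP // → 1 // -17 = -1. Stack: [6, -1]
BINARY_OP % → 6 % -1 = 0. Stack: [0]
STORE_FAST r → r=0. Stack: []
LOAD_FAST b → push -2. Stack: [-2]
LOAD_CONST → push 10. Stack: [-2, 10]
BINARY_OP & → -2 & 10 = 10. Stack: [10]
STORE_FAST q → q=10. Stack: []
LOAD_FAST a → push 15. Stack: [15]
LOAD_CONST → push 9. Stack: [15, 9]
BINARY_OP + → 15 + 9 = 24. Stack: [24]
LOAD_FAST n → push -68. Stack: [24, -68]
BINARY_OP // → 24 // -68 = -1. Stack: [-1]
STORE_FAST r → r=-1. Stack: []
LOAD_FAST_LOAD_FAST q,p → push 10,-17. Stack: [10, -17]
BINARY_OP - → 10 - -17 = 27. Stack: [27]
RETURN_VALUE → return 27.

27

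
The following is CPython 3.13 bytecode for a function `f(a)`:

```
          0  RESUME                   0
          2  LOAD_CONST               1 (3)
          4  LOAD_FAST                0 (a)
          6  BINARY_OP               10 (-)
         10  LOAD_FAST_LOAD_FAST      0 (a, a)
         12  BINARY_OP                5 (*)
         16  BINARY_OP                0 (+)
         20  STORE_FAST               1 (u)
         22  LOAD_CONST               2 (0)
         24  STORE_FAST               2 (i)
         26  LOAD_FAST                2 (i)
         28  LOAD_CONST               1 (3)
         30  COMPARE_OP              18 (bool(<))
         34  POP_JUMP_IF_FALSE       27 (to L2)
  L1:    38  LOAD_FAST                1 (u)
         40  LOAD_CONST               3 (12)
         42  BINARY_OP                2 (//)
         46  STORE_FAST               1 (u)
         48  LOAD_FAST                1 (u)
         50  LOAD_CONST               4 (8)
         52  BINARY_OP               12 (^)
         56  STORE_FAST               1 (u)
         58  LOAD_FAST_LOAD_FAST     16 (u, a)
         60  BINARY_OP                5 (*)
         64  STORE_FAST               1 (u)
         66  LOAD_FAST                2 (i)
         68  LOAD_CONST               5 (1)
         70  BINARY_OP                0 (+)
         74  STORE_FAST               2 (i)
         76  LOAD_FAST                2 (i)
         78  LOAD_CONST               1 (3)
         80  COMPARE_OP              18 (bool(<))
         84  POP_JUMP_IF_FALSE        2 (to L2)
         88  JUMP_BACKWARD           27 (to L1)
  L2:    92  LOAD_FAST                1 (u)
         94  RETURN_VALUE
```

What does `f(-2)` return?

LOAD_CONST → push 3
LOAD_FAST a → push -2
BINARY_OP - → 3 - -2 = 5
LOAD_FAST_LOAD_FAST a,a → push -2,-2
BINARY_OP * → -2 * -2 = 4
BINARY_OP + → 5 + 4 = 9
STORE_FAST u → u=9
LOAD_CONST → push 0
STORE_FAST i → i=0
LOAD_FAST i → push 0
LOAD_CONST → push 3
COMPARE_OP bool(<) → 0 vs 3 = True
POP_JUMP_IF_FALSE → pop True; no jump
LOAD_FAST u → push 9
LOAD_CONST → push 12
BINARY_OP // → 9 // 12 = 0
STORE_FAST u → u=0
LOAD_FAST u → push 0
LOAD_CONST → push 8
BINARY_OP ^ → 0 ^ 8 = 8
STORE_FAST u → u=8
LOAD_FAST_LOAD_FAST u,a → push 8,-2
BINARY_OP * → 8 * -2 = -16
STORE_FAST u → u=-16
LOAD_FAST i → push 0
LOAD_CONST → push 1
BINARY_OP + → 0 + 1 = 1
STORE_FAST i → i=1
LOAD_FAST i → push 1
LOAD_CONST → push 3
COMPARE_OP bool(<) → 1 vs 3 = True
POP_JUMP_IF_FALSE → pop True; no jump
LOAD_FAST u → push -16
LOAD_CONST → push 12
BINARY_OP // → -16 // 12 = -2
STORE_FAST u → u=-2
LOAD_FAST u → push -2
LOAD_CONST → push 8
BINARY_OP ^ → -2 ^ 8 = -10
STORE_FAST u → u=-10
LOAD_FAST_LOAD_FAST u,a → push -10,-2
BINARY_OP * → -10 * -2 = 20
STORE_FAST u → u=20
LOAD_FAST i → push 1
LOAD_CONST → push 1
BINARY_OP + → 1 + 1 = 2
STORE_FAST i → i=2
LOAD_FAST i → push 2
LOAD_CONST → push 3
COMPARE_OP bool(<) → 2 vs 3 = True
POP_JUMP_IF_FALSE → pop True; no jump
LOAD_FAST u → push 20
LOAD_CONST → push 12
BINARY_OP // → 20 // 12 = 1
STORE_FAST u → u=1
LOAD_FAST u → push 1
LOAD_CONST → push 8
BINARY_OP ^ → 1 ^ 8 = 9
STORE_FAST u → u=9
LOAD_FAST_LOAD_FAST u,a → push 9,-2
BINARY_OP * → 9 * -2 = -18
STORE_FAST u → u=-18
LOAD_FAST i → push 2
LOAD_CONST → push 1
BINARY_OP + → 2 + 1 = 3
STORE_FAST i → i=3
LOAD_FAST i → push 3
LOAD_CONST → push 3
COMPARE_OP bool(<) → 3 vs 3 = False
POP_JUMP_IF_FALSE → pop False; jump
LOAD_FAST u → push -18
RETURN_VALUE → return -18.

-18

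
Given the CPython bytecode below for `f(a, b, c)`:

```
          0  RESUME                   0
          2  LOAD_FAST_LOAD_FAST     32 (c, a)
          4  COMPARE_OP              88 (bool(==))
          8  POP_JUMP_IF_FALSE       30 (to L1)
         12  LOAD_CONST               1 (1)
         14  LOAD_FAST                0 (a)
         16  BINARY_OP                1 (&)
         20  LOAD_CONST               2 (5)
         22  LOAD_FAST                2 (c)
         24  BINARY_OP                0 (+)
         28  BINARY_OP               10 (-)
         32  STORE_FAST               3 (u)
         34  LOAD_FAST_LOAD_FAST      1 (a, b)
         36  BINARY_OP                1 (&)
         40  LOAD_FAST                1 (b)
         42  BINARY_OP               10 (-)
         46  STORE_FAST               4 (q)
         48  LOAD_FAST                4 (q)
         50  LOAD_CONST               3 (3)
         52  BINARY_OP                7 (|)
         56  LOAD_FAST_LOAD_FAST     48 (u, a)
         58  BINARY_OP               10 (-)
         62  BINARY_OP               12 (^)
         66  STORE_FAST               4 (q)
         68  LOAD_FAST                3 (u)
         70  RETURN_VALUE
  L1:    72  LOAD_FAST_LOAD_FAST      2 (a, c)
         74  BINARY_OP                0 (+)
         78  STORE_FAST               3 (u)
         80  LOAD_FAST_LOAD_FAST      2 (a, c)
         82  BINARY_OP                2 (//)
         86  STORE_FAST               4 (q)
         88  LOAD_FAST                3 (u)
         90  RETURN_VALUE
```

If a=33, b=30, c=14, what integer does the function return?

LOAD_FAST_LOAD_FAST c,a → push 14,33. Stack: [14, 33]
COMPARE_OP bool(==) → 14 vs 33 = False. Stack: [False]
POP_JUMP_IF_FALSE → pop False; jump. Stack: []
LOAD_FAST_LOAD_FAST a,c → push 33,14. Stack: [33, 14]
BINARY_OP + → 33 + 14 = 47. Stack: [47]
STORE_FAST u → u=47. Stack: []
LOAD_FAST_LOAD_FAST a,c → push 33,14. Stack: [33, 14]
BINARY_OP // → 33 // 14 = 2. Stack: [2]
STORE_FAST q → q=2. Stack: []
LOAD_FAST u → push 47. Stack: [47]
RETURN_VALUE → return 47.

47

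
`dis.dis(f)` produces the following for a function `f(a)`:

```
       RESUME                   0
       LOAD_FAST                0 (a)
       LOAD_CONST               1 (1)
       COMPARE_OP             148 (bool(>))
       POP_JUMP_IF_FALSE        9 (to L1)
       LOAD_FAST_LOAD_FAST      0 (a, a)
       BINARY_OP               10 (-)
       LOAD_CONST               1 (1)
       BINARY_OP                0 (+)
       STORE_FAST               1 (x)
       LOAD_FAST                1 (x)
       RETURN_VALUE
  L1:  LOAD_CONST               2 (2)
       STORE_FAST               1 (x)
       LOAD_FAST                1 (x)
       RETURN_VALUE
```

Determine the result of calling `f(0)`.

LOAD_FAST a → push 0. Stack: [0]
LOAD_CONST → push 1. Stack: [0, 1]
COMPARE_OP bool(>) → 0 vs 1 = False. Stack: [False]
POP_JUMP_IF_FALSE → pop False; jump. Stack: []
LOAD_CONST → push 2. Stack: [2]
STORE_FAST x → x=2. Stack: []
LOAD_FAST x → push 2. Stack: [2]
RETURN_VALUE → return 2.

2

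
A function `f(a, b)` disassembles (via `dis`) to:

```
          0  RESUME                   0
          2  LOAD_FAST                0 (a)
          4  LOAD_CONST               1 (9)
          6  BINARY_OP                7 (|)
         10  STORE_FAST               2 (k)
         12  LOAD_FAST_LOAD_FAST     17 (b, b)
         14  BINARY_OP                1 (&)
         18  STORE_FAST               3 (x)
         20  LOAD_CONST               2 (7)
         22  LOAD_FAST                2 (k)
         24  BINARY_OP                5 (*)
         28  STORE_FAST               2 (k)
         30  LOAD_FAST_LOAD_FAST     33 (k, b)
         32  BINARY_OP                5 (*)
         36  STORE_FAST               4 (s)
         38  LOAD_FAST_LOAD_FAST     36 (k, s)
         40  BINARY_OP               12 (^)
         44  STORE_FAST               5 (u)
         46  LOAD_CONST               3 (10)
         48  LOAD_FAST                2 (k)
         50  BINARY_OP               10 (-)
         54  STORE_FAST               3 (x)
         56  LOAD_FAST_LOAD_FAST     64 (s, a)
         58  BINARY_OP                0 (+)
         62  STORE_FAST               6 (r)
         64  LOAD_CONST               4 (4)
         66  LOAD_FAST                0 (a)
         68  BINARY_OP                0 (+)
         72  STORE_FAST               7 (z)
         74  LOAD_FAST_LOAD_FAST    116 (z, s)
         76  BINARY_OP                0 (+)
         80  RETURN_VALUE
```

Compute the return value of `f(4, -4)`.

-356

LOAD_FAST a → push 4. Stack: [4]
LOAD_CONST → push 9. Stack: [4, 9]
BINARY_OP | → 4 | 9 = 13. Stack: [13]
STORE_FAST k → k=13. Stack: []
LOAD_FAST_LOAD_FAST b,b → push -4,-4. Stack: [-4, -4]
BINARY_OP & → -4 & -4 = -4. Stack: [-4]
STORE_FAST x → x=-4. Stack: []
LOAD_CONST → push 7. Stack: [7]
LOAD_FAST k → push 13. Stack: [7, 13]
BINARY_OP * → 7 * 13 = 91. Stack: [91]
STORE_FAST k → k=91. Stack: []
LOAD_FAST_LOAD_FAST k,b → push 91,-4. Stack: [91, -4]
BINARY_OP * → 91 * -4 = -364. Stack: [-364]
STORE_FAST s → s=-364. Stack: []
LOAD_FAST_LOAD_FAST k,s → push 91,-364. Stack: [91, -364]
BINARY_OP ^ → 91 ^ -364 = -305. Stack: [-305]
STORE_FAST u → u=-305. Stack: []
LOAD_CONST → push 10. Stack: [10]
LOAD_FAST k → push 91. Stack: [10, 91]
BINARY_OP - → 10 - 91 = -81. Stack: [-81]
STORE_FAST x → x=-81. Stack: []
LOAD_FAST_LOAD_FAST s,a → push -364,4. Stack: [-364, 4]
BINARY_OP + → -364 + 4 = -360. Stack: [-360]
STORE_FAST r → r=-360. Stack: []
LOAD_CONST → push 4. Stack: [4]
LOAD_FAST a → push 4. Stack: [4, 4]
BINARY_OP + → 4 + 4 = 8. Stack: [8]
STORE_FAST z → z=8. Stack: []
LOAD_FAST_LOAD_FAST z,s → push 8,-364. Stack: [8, -364]
BINARY_OP + → 8 + -364 = -356. Stack: [-356]
RETURN_VALUE → return -356.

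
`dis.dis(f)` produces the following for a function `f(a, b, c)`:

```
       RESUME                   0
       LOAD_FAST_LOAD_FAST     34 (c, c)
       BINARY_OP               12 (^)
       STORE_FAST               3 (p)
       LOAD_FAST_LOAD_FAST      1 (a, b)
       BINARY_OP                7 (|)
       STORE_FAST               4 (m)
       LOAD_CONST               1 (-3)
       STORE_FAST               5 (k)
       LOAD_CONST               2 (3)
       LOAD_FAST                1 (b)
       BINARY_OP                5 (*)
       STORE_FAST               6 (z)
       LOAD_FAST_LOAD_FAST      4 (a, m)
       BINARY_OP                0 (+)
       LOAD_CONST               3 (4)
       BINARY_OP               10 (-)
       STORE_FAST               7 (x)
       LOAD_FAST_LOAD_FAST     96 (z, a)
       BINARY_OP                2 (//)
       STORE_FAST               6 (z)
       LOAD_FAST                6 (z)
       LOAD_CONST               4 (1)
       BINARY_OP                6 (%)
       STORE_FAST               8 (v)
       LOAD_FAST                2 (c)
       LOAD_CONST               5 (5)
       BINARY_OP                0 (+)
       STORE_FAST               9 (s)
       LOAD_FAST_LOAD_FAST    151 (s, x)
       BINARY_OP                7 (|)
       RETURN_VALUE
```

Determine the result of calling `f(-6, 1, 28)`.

-15

LOAD_FAST_LOAD_FAST c,c → push 28,28. Stack: [28, 28]
BINARY_OP ^ → 28 ^ 28 = 0. Stack: [0]
STORE_FAST p → p=0. Stack: []
LOAD_FAST_LOAD_FAST a,b → push -6,1. Stack: [-6, 1]
BINARY_OP | → -6 | 1 = -5. Stack: [-5]
STORE_FAST m → m=-5. Stack: []
LOAD_CONST → push -3. Stack: [-3]
STORE_FAST k → k=-3. Stack: []
LOAD_CONST → push 3. Stack: [3]
LOAD_FAST b → push 1. Stack: [3, 1]
BINARY_OP * → 3 * 1 = 3. Stack: [3]
STORE_FAST z → z=3. Stack: []
LOAD_FAST_LOAD_FAST a,m → push -6,-5. Stack: [-6, -5]
BINARY_OP + → -6 + -5 = -11. Stack: [-11]
LOAD_CONST → push 4. Stack: [-11, 4]
BINARY_OP - → -11 - 4 = -15. Stack: [-15]
STORE_FAST x → x=-15. Stack: []
LOAD_FAST_LOAD_FAST z,a → push 3,-6. Stack: [3, -6]
BINARY_OP // → 3 // -6 = -1. Stack: [-1]
STORE_FAST z → z=-1. Stack: []
LOAD_FAST z → push -1. Stack: [-1]
LOAD_CONST → push 1. Stack: [-1, 1]
BINARY_OP % → -1 % 1 = 0. Stack: [0]
STORE_FAST v → v=0. Stack: []
LOAD_FAST c → push 28. Stack: [28]
LOAD_CONST → push 5. Stack: [28, 5]
BINARY_OP + → 28 + 5 = 33. Stack: [33]
STORE_FAST s → s=33. Stack: []
LOAD_FAST_LOAD_FAST s,x → push 33,-15. Stack: [33, -15]
BINARY_OP | → 33 | -15 = -15. Stack: [-15]
RETURN_VALUE → return -15.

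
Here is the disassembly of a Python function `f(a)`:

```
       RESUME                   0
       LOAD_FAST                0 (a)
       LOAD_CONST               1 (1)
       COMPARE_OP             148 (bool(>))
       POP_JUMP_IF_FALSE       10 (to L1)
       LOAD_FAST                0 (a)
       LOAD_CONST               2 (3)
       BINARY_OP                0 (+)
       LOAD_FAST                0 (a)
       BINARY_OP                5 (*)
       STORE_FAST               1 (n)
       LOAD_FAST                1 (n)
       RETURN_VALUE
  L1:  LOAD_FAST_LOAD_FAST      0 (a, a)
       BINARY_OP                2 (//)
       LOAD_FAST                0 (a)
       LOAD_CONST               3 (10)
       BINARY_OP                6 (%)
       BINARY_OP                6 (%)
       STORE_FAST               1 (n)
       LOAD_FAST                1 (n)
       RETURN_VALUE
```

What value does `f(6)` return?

54

LOAD_FAST a → push 6. Stack: [6]
LOAD_CONST → push 1. Stack: [6, 1]
COMPARE_OP bool(>) → 6 vs 1 = True. Stack: [True]
POP_JUMP_IF_FALSE → pop True; no jump. Stack: []
LOAD_FAST a → push 6. Stack: [6]
LOAD_CONST → push 3. Stack: [6, 3]
BINARY_OP + → 6 + 3 = 9. Stack: [9]
LOAD_FAST a → push 6. Stack: [9, 6]
BINARY_OP * → 9 * 6 = 54. Stack: [54]
STORE_FAST n → n=54. Stack: []
LOAD_FAST n → push 54. Stack: [54]
RETURN_VALUE → return 54.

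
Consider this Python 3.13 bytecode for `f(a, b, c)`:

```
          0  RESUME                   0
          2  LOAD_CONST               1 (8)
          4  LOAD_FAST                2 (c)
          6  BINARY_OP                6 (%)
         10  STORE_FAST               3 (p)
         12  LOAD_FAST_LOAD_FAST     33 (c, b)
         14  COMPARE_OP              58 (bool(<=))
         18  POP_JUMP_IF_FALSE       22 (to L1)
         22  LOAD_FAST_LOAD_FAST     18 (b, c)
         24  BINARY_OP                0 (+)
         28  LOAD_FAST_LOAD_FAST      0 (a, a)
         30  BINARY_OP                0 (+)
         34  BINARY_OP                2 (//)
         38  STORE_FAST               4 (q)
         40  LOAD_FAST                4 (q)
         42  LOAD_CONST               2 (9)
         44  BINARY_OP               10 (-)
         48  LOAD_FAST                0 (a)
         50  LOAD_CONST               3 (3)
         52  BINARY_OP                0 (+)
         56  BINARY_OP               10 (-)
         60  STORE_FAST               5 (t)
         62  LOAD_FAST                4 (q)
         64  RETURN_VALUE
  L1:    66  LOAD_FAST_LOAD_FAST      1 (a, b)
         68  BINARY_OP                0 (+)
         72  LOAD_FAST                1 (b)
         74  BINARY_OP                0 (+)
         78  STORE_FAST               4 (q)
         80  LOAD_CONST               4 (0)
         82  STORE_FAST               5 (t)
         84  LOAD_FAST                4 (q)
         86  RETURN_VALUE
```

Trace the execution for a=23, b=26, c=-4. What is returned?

0

LOAD_CONST → push 8. Stack: [8]
LOAD_FAST c → push -4. Stack: [8, -4]
BINARY_OP % → 8 % -4 = 0. Stack: [0]
STORE_FAST p → p=0. Stack: []
LOAD_FAST_LOAD_FAST c,b → push -4,26. Stack: [-4, 26]
COMPARE_OP bool(<=) → -4 vs 26 = True. Stack: [True]
POP_JUMP_IF_FALSE → pop True; no jump. Stack: []
LOAD_FAST_LOAD_FAST b,c → push 26,-4. Stack: [26, -4]
BINARY_OP + → 26 + -4 = 22. Stack: [22]
LOAD_FAST_LOAD_FAST a,a → push 23,23. Stack: [22, 23, 23]
BINARY_OP + → 23 + 23 = 46. Stack: [22, 46]
BINARY_OP // → 22 // 46 = 0. Stack: [0]
STORE_FAST q → q=0. Stack: []
LOAD_FAST q → push 0. Stack: [0]
LOAD_CONST → push 9. Stack: [0, 9]
BINARY_OP - → 0 - 9 = -9. Stack: [-9]
LOAD_FAST a → push 23. Stack: [-9, 23]
LOAD_CONST → push 3. Stack: [-9, 23, 3]
BINARY_OP + → 23 + 3 = 26. Stack: [-9, 26]
BINARY_OP - → -9 - 26 = -35. Stack: [-35]
STORE_FAST t → t=-35. Stack: []
LOAD_FAST q → push 0. Stack: [0]
RETURN_VALUE → return 0.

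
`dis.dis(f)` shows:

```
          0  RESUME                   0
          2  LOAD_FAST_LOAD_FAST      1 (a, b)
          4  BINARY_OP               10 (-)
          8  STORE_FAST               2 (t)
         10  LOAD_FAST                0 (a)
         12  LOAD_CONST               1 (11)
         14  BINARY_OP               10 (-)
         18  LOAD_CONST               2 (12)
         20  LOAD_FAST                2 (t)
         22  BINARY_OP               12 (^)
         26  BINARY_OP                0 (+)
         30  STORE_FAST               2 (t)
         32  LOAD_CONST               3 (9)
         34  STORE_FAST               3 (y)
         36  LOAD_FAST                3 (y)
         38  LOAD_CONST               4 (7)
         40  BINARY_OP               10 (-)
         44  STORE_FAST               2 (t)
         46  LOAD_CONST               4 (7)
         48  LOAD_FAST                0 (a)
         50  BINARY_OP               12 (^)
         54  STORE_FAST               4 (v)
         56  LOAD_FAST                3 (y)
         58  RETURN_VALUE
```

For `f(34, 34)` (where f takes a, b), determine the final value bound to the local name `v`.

37

LOAD_FAST_LOAD_FAST a,b → push 34,34. Stack: [34, 34]
BINARY_OP - → 34 - 34 = 0. Stack: [0]
STORE_FAST t → t=0. Stack: []
LOAD_FAST a → push 34. Stack: [34]
LOAD_CONST → push 11. Stack: [34, 11]
BINARY_OP - → 34 - 11 = 23. Stack: [23]
LOAD_CONST → push 12. Stack: [23, 12]
LOAD_FAST t → push 0. Stack: [23, 12, 0]
BINARY_OP ^ → 12 ^ 0 = 12. Stack: [23, 12]
BINARY_OP + → 23 + 12 = 35. Stack: [35]
STORE_FAST t → t=35. Stack: []
LOAD_CONST → push 9. Stack: [9]
STORE_FAST y → y=9. Stack: []
LOAD_FAST y → push 9. Stack: [9]
LOAD_CONST → push 7. Stack: [9, 7]
BINARY_OP - → 9 - 7 = 2. Stack: [2]
STORE_FAST t → t=2. Stack: []
LOAD_CONST → push 7. Stack: [7]
LOAD_FAST a → push 34. Stack: [7, 34]
BINARY_OP ^ → 7 ^ 34 = 37. Stack: [37]
STORE_FAST v → v=37. Stack: []
LOAD_FAST y → push 9. Stack: [9]
RETURN_VALUE → return 9.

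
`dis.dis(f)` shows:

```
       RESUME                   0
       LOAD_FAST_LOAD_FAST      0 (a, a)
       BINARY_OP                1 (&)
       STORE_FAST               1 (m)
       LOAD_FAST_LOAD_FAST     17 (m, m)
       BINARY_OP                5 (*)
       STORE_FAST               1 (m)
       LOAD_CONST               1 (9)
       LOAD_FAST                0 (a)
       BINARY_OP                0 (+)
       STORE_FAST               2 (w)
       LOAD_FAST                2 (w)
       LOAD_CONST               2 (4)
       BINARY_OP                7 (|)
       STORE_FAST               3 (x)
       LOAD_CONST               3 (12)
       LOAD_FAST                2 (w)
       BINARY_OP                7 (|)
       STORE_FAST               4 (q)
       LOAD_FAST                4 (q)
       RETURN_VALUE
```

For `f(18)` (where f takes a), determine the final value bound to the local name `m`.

LOAD_FAST_LOAD_FAST a,a → push 18,18. Stack: [18, 18]
BINARY_OP & → 18 & 18 = 18. Stack: [18]
STORE_FAST m → m=18. Stack: []
LOAD_FAST_LOAD_FAST m,m → push 18,18. Stack: [18, 18]
BINARY_OP * → 18 * 18 = 324. Stack: [324]
STORE_FAST m → m=324. Stack: []
LOAD_CONST → push 9. Stack: [9]
LOAD_FAST a → push 18. Stack: [9, 18]
BINARY_OP + → 9 + 18 = 27. Stack: [27]
STORE_FAST w → w=27. Stack: []
LOAD_FAST w → push 27. Stack: [27]
LOAD_CONST → push 4. Stack: [27, 4]
BINARY_OP | → 27 | 4 = 31. Stack: [31]
STORE_FAST x → x=31. Stack: []
LOAD_CONST → push 12. Stack: [12]
LOAD_FAST w → push 27. Stack: [12, 27]
BINARY_OP | → 12 | 27 = 31. Stack: [31]
STORE_FAST q → q=31. Stack: []
LOAD_FAST q → push 31. Stack: [31]
RETURN_VALUE → return 31.

324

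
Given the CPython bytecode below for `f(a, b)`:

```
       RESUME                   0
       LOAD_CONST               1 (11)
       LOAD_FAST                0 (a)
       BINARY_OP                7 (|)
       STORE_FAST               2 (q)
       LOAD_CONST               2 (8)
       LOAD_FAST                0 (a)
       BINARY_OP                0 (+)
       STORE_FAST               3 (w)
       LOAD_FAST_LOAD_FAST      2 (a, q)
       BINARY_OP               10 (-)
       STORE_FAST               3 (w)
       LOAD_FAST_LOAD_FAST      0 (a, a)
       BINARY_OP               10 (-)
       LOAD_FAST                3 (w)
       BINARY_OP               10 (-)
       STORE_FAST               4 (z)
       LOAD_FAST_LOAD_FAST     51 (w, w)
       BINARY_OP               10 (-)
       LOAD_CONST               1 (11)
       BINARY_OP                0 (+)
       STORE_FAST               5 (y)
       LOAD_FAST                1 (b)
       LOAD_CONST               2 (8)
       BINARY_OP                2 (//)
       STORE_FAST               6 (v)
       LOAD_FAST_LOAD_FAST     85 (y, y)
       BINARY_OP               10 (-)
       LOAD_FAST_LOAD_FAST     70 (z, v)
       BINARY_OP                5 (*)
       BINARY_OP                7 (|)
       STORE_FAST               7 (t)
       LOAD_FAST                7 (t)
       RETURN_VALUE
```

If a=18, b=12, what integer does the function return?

LOAD_CONST → push 11. Stack: [11]
LOAD_FAST a → push 18. Stack: [11, 18]
BINARY_OP | → 11 | 18 = 27. Stack: [27]
STORE_FAST q → q=27. Stack: []
LOAD_CONST → push 8. Stack: [8]
LOAD_FAST a → push 18. Stack: [8, 18]
BINARY_OP + → 8 + 18 = 26. Stack: [26]
STORE_FAST w → w=26. Stack: []
LOAD_FAST_LOAD_FAST a,q → push 18,27. Stack: [18, 27]
BINARY_OP - → 18 - 27 = -9. Stack: [-9]
STORE_FAST w → w=-9. Stack: []
LOAD_FAST_LOAD_FAST a,a → push 18,18. Stack: [18, 18]
BINARY_OP - → 18 - 18 = 0. Stack: [0]
LOAD_FAST w → push -9. Stack: [0, -9]
BINARY_OP - → 0 - -9 = 9. Stack: [9]
STORE_FAST z → z=9. Stack: []
LOAD_FAST_LOAD_FAST w,w → push -9,-9. Stack: [-9, -9]
BINARY_OP - → -9 - -9 = 0. Stack: [0]
LOAD_CONST → push 11. Stack: [0, 11]
BINARY_OP + → 0 + 11 = 11. Stack: [11]
STORE_FAST y → y=11. Stack: []
LOAD_FAST b → push 12. Stack: [12]
LOAD_CONST → push 8. Stack: [12, 8]
BINARY_OP // → 12 // 8 = 1. Stack: [1]
STORE_FAST v → v=1. Stack: []
LOAD_FAST_LOAD_FAST y,y → push 11,11. Stack: [11, 11]
BINARY_OP - → 11 - 11 = 0. Stack: [0]
LOAD_FAST_LOAD_FAST z,v → push 9,1. Stack: [0, 9, 1]
BINARY_OP * → 9 * 1 = 9. Stack: [0, 9]
BINARY_OP | → 0 | 9 = 9. Stack: [9]
STORE_FAST t → t=9. Stack: []
LOAD_FAST t → push 9. Stack: [9]
RETURN_VALUE → return 9.

9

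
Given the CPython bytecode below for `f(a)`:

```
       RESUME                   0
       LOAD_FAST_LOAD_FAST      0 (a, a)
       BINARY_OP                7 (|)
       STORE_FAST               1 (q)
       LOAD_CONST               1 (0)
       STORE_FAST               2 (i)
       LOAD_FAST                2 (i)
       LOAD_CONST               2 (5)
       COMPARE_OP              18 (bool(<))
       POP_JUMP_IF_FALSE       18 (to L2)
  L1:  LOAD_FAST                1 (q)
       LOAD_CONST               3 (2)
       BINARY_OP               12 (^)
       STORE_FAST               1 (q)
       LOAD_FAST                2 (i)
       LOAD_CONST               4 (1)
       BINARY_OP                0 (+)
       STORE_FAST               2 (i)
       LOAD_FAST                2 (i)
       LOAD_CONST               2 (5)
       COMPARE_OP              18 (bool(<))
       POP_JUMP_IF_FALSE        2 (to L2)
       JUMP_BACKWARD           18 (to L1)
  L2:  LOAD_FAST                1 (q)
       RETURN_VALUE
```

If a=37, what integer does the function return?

LOAD_FAST_LOAD_FAST a,a → push 37,37
BINARY_OP | → 37 | 37 = 37
STORE_FAST q → q=37
LOAD_CONST → push 0
STORE_FAST i → i=0
LOAD_FAST i → push 0
LOAD_CONST → push 5
COMPARE_OP bool(<) → 0 vs 5 = True
POP_JUMP_IF_FALSE → pop True; no jump
LOAD_FAST q → push 37
LOAD_CONST → push 2
BINARY_OP ^ → 37 ^ 2 = 39
STORE_FAST q → q=39
LOAD_FAST i → push 0
LOAD_CONST → push 1
BINARY_OP + → 0 + 1 = 1
STORE_FAST i → i=1
LOAD_FAST i → push 1
LOAD_CONST → push 5
COMPARE_OP bool(<) → 1 vs 5 = True
POP_JUMP_IF_FALSE → pop True; no jump
LOAD_FAST q → push 39
LOAD_CONST → push 2
BINARY_OP ^ → 39 ^ 2 = 37
STORE_FAST q → q=37
LOAD_FAST i → push 1
LOAD_CONST → push 1
BINARY_OP + → 1 + 1 = 2
STORE_FAST i → i=2
LOAD_FAST i → push 2
LOAD_CONST → push 5
COMPARE_OP bool(<) → 2 vs 5 = True
POP_JUMP_IF_FALSE → pop True; no jump
LOAD_FAST q → push 37
LOAD_CONST → push 2
BINARY_OP ^ → 37 ^ 2 = 39
STORE_FAST q → q=39
LOAD_FAST i → push 2
LOAD_CONST → push 1
BINARY_OP + → 2 + 1 = 3
STORE_FAST i → i=3
LOAD_FAST i → push 3
LOAD_CONST → push 5
COMPARE_OP bool(<) → 3 vs 5 = True
POP_JUMP_IF_FALSE → pop True; no jump
LOAD_FAST q → push 39
LOAD_CONST → push 2
BINARY_OP ^ → 39 ^ 2 = 37
STORE_FAST q → q=37
LOAD_FAST i → push 3
LOAD_CONST → push 1
BINARY_OP + → 3 + 1 = 4
STORE_FAST i → i=4
LOAD_FAST i → push 4
LOAD_CONST → push 5
COMPARE_OP bool(<) → 4 vs 5 = True
POP_JUMP_IF_FALSE → pop True; no jump
LOAD_FAST q → push 37
LOAD_CONST → push 2
BINARY_OP ^ → 37 ^ 2 = 39
STORE_FAST q → q=39
LOAD_FAST i → push 4
LOAD_CONST → push 1
BINARY_OP + → 4 + 1 = 5
STORE_FAST i → i=5
LOAD_FAST i → push 5
LOAD_CONST → push 5
COMPARE_OP bool(<) → 5 vs 5 = False
POP_JUMP_IF_FALSE → pop False; jump
LOAD_FAST q → push 39
RETURN_VALUE → return 39.

39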